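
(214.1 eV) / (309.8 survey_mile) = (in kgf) 7.016e-24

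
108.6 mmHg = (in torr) 108.6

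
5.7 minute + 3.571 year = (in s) 1.126e+08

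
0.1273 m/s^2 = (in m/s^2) 0.1273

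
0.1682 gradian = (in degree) 0.1514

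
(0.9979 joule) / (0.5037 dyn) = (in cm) 1.981e+07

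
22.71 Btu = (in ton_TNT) 5.727e-06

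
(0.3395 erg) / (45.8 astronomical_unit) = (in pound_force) 1.114e-21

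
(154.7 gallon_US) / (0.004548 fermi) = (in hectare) 1.288e+13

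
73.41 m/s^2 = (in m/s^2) 73.41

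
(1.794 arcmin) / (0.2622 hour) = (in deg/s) 3.168e-05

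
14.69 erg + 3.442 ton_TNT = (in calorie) 3.442e+09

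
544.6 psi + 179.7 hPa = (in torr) 2.83e+04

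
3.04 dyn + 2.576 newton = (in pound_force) 0.5791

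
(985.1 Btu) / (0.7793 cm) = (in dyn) 1.334e+13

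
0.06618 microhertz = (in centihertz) 6.618e-06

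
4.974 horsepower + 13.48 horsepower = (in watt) 1.376e+04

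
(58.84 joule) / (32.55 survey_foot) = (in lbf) 1.333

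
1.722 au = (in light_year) 2.723e-05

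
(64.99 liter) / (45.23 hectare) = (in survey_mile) 8.928e-11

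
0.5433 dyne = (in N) 5.433e-06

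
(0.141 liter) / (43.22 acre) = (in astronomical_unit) 5.389e-21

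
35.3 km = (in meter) 3.53e+04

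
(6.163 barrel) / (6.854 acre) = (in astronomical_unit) 2.361e-16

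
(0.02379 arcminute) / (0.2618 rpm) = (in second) 0.0002524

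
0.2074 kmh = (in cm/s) 5.761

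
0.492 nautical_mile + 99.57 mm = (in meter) 911.3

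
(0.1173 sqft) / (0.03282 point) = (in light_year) 9.949e-14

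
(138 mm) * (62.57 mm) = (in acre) 2.134e-06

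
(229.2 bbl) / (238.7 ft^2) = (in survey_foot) 5.391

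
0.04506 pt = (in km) 1.59e-08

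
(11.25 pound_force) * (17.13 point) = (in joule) 0.3024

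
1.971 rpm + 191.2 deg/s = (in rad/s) 3.543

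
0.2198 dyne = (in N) 2.198e-06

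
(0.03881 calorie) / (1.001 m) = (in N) 0.1622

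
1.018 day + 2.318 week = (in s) 1.49e+06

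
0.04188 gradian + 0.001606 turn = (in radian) 0.01075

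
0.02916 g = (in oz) 0.001029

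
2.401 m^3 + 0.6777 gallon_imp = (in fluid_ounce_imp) 8.461e+04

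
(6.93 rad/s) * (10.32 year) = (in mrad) 2.255e+12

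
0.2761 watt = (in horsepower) 0.0003703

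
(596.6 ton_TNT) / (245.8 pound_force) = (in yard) 2.497e+09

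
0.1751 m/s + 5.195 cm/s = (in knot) 0.4413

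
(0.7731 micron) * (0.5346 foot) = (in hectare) 1.26e-11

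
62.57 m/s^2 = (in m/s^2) 62.57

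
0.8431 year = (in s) 2.659e+07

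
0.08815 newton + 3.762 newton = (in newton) 3.85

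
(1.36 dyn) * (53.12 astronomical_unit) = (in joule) 1.081e+08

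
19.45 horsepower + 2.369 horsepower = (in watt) 1.627e+04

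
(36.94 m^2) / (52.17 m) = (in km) 0.0007081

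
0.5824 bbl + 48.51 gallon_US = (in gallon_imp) 60.76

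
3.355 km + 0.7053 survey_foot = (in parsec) 1.087e-13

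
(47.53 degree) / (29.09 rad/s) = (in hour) 7.921e-06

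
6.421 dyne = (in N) 6.421e-05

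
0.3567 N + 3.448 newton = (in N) 3.805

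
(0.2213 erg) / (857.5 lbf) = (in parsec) 1.88e-28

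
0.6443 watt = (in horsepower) 0.000864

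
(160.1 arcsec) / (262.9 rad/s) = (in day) 3.417e-11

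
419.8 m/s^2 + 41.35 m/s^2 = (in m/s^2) 461.2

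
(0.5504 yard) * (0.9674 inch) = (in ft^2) 0.1331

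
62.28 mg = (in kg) 6.228e-05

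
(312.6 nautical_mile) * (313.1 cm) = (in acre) 447.9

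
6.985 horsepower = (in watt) 5209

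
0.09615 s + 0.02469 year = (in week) 1.287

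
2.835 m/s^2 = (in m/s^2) 2.835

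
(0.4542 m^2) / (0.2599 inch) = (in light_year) 7.272e-15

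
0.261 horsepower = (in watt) 194.6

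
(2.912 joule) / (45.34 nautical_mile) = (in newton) 3.468e-05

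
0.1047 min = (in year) 1.992e-07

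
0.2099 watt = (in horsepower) 0.0002815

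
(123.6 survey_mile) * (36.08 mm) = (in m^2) 7177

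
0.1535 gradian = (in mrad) 2.411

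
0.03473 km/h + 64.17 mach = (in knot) 4.247e+04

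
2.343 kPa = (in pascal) 2343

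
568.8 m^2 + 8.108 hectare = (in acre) 20.18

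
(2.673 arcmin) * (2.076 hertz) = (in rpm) 0.01541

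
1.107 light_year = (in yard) 1.145e+16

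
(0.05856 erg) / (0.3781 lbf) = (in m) 3.482e-09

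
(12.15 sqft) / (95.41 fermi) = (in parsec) 0.0003834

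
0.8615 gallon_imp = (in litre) 3.916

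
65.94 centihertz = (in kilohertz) 0.0006594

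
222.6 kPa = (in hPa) 2226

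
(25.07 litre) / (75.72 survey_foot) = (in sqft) 0.01169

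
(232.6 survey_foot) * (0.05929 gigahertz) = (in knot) 8.171e+09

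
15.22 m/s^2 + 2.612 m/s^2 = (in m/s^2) 17.83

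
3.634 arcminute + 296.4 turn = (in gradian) 1.186e+05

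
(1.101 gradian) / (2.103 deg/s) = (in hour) 0.0001309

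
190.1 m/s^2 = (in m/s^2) 190.1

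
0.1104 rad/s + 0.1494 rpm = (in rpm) 1.204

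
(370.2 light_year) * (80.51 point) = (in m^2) 9.947e+16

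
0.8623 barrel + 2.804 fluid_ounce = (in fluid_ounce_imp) 4828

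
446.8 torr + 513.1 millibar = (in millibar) 1109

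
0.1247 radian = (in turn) 0.01985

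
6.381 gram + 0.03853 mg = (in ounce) 0.2251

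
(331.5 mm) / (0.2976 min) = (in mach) 5.452e-05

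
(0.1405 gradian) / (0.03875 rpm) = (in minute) 0.009065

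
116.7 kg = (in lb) 257.3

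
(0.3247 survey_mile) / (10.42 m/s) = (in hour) 0.01393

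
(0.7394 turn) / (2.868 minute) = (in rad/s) 0.027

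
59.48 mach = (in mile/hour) 4.53e+04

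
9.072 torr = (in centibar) 1.21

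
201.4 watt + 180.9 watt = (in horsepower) 0.5127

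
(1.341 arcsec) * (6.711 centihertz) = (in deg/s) 2.5e-05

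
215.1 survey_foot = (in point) 1.858e+05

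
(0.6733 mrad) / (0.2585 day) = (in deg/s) 1.727e-06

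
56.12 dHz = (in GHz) 5.612e-09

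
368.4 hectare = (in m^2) 3.684e+06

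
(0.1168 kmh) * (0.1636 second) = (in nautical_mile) 2.866e-06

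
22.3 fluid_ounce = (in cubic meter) 0.0006595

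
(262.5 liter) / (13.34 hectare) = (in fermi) 1.968e+09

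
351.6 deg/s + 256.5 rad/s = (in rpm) 2508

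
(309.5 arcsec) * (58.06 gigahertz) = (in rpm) 8.319e+08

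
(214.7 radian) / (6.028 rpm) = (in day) 0.003937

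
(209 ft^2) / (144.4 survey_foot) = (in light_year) 4.663e-17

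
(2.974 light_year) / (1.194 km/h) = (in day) 9.819e+11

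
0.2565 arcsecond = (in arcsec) 0.2565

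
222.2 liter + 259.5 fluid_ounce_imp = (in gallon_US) 60.65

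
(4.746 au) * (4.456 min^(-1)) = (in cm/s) 5.273e+12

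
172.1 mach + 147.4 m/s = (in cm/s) 5.875e+06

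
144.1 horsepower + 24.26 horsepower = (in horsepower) 168.4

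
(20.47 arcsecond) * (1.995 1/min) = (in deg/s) 0.0001891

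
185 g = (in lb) 0.4079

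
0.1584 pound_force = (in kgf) 0.07185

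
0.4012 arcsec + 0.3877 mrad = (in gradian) 0.02481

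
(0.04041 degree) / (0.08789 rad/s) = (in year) 2.545e-10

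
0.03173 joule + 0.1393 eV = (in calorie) 0.007584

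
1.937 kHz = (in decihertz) 1.937e+04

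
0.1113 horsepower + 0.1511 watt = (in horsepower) 0.1115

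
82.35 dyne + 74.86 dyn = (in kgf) 0.0001603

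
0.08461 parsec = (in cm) 2.611e+17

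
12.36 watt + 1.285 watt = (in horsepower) 0.0183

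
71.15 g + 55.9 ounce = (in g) 1656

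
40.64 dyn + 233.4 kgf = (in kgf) 233.4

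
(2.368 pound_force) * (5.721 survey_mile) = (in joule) 9.698e+04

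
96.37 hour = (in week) 0.5736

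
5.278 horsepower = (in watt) 3936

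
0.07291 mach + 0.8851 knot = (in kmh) 91.01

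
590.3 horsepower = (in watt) 4.402e+05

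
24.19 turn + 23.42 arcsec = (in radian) 152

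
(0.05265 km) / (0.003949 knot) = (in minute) 431.9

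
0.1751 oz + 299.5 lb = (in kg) 135.9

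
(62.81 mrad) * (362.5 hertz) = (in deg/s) 1305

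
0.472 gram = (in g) 0.472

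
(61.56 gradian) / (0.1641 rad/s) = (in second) 5.893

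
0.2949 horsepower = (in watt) 219.9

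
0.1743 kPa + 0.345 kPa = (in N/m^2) 519.3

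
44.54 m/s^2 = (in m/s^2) 44.54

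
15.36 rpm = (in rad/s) 1.608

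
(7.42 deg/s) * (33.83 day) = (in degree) 2.169e+07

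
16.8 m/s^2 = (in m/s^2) 16.8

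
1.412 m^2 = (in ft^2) 15.2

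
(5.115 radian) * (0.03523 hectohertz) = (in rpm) 172.1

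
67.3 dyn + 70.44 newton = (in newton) 70.44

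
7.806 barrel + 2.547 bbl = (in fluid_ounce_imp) 5.793e+04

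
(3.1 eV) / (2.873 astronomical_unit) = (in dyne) 1.156e-25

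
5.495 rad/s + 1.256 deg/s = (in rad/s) 5.517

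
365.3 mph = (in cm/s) 1.633e+04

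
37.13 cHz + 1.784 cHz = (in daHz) 0.03891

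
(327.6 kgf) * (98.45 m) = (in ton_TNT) 7.559e-05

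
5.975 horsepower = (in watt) 4456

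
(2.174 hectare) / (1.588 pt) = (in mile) 2.411e+04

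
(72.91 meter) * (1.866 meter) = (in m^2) 136.1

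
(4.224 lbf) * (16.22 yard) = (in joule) 278.7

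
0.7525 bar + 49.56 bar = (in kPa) 5031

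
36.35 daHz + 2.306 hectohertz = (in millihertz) 5.941e+05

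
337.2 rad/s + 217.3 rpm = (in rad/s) 360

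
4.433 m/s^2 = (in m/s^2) 4.433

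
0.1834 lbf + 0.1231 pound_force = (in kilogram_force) 0.139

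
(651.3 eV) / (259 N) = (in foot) 1.322e-18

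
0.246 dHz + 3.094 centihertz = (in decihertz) 0.5554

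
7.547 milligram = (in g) 0.007547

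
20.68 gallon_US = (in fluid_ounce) 2647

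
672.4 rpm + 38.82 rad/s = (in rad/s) 109.2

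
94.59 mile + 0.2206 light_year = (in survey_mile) 1.297e+12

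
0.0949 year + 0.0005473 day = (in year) 0.0949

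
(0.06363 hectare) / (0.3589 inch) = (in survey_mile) 43.37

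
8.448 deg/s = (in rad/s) 0.1474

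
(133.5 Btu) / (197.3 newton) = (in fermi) 7.139e+17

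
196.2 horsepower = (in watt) 1.463e+05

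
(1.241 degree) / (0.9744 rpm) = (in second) 0.2123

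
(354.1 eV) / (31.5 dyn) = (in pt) 5.105e-10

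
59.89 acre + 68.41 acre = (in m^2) 5.192e+05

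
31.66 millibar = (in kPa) 3.166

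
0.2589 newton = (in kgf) 0.0264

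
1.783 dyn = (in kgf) 1.818e-06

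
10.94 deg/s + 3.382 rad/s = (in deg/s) 204.7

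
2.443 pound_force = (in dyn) 1.087e+06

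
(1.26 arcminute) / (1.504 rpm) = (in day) 2.693e-08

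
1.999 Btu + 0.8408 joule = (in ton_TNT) 5.043e-07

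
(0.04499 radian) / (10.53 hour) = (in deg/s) 6.8e-05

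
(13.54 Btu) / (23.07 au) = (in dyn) 0.0004139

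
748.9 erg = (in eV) 4.674e+14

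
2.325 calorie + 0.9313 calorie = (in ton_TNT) 3.256e-09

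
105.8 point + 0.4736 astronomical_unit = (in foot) 2.324e+11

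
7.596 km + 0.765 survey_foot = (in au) 5.078e-08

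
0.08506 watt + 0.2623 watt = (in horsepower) 0.0004658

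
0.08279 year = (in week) 4.317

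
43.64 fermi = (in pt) 1.237e-10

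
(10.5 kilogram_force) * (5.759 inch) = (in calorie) 3.6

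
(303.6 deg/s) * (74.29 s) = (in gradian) 2.506e+04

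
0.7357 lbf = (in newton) 3.273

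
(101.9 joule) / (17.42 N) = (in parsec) 1.896e-16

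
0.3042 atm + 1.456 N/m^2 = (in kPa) 30.82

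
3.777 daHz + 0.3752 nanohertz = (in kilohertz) 0.03777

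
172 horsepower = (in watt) 1.283e+05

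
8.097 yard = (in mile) 0.004601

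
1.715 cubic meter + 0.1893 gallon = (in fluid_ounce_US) 5.802e+04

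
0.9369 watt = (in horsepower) 0.001256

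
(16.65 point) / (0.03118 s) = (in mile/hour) 0.4214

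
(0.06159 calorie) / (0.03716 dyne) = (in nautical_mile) 374.4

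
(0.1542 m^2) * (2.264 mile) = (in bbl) 3534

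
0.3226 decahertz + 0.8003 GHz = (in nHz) 8.003e+17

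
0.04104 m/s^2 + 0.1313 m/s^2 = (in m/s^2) 0.1723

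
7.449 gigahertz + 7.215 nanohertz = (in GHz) 7.449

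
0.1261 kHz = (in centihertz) 1.261e+04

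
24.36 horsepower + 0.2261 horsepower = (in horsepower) 24.59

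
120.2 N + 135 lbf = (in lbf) 162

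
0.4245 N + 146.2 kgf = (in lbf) 322.4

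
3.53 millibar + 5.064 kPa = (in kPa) 5.417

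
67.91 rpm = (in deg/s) 407.5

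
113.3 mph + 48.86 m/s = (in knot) 193.4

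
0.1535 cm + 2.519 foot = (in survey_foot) 2.524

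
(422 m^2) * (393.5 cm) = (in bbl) 1.044e+04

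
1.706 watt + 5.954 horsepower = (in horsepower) 5.956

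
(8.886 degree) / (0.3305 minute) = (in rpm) 0.07468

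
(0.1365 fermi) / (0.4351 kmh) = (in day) 1.307e-20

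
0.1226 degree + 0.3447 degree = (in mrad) 8.156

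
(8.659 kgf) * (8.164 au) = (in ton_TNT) 2.479e+04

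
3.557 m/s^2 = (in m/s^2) 3.557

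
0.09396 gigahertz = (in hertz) 9.396e+07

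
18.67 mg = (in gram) 0.01867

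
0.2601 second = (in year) 8.248e-09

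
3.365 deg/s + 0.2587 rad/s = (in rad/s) 0.3174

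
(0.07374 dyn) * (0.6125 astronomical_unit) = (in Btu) 64.04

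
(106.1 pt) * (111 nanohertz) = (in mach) 1.22e-11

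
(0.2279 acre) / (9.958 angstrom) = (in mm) 9.262e+14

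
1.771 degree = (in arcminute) 106.3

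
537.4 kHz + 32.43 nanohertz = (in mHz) 5.374e+08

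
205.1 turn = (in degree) 7.384e+04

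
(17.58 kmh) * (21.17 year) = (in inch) 1.284e+11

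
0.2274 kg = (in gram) 227.4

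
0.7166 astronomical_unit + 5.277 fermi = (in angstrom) 1.072e+21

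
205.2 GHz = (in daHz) 2.052e+10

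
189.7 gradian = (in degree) 170.7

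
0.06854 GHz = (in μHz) 6.854e+13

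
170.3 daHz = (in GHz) 1.703e-06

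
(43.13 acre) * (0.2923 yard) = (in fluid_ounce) 1.577e+09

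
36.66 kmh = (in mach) 0.02991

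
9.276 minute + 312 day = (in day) 312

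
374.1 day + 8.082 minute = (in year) 1.025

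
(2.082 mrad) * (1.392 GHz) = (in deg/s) 1.661e+08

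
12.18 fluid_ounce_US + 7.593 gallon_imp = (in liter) 34.88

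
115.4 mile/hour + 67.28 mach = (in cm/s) 2.296e+06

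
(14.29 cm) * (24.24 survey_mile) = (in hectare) 0.5575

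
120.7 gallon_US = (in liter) 456.9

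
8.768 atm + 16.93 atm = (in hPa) 2.604e+04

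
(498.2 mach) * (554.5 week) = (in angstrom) 5.689e+23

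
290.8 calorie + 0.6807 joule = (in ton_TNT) 2.91e-07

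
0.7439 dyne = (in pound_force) 1.672e-06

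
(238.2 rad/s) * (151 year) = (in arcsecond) 2.34e+17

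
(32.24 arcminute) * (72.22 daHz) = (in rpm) 64.68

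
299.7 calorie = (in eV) 7.827e+21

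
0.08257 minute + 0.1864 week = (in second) 1.127e+05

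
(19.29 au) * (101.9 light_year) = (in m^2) 2.782e+30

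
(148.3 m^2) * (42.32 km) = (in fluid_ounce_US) 2.122e+11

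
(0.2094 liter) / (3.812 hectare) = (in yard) 6.007e-09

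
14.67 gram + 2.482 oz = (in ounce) 2.999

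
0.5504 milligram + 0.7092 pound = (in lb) 0.7092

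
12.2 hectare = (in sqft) 1.313e+06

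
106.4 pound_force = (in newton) 473.3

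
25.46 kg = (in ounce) 898.1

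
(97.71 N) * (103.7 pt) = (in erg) 3.575e+07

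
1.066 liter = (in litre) 1.066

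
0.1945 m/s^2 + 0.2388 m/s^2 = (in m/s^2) 0.4333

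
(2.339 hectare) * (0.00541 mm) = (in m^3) 0.1265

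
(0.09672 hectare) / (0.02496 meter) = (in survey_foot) 1.271e+05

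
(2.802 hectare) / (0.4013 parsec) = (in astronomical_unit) 1.513e-23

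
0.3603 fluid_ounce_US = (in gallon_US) 0.002815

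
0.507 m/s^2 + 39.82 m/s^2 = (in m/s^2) 40.33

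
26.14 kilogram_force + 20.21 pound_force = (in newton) 346.2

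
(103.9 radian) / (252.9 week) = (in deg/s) 3.892e-05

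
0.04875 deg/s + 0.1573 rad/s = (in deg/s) 9.061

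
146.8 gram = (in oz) 5.178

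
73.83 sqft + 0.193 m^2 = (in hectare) 0.0007052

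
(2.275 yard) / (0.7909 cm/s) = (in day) 0.003044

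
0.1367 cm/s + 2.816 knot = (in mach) 0.004259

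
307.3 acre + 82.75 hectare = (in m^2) 2.071e+06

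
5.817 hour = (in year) 0.000664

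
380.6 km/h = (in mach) 0.3105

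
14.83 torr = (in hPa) 19.77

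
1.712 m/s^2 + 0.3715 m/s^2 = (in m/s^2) 2.083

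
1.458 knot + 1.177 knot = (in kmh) 4.88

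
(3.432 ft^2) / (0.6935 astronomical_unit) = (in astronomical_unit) 2.054e-23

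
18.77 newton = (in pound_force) 4.22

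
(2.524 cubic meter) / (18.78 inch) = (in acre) 0.001308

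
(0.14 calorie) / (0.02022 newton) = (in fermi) 2.897e+16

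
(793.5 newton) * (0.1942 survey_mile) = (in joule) 2.48e+05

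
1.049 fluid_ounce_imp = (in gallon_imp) 0.006556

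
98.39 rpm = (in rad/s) 10.3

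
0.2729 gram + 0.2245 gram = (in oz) 0.01755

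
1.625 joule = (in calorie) 0.3884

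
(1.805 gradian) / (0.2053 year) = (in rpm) 4.182e-08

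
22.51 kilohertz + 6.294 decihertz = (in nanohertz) 2.251e+13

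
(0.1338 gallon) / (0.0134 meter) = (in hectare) 3.78e-06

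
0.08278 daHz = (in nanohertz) 8.278e+08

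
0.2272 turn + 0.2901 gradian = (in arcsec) 2.954e+05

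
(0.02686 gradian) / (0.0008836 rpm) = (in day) 5.277e-05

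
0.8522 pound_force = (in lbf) 0.8522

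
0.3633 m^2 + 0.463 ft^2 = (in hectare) 4.063e-05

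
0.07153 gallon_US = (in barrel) 0.001703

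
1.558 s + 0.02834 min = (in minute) 0.05431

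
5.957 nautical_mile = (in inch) 4.343e+05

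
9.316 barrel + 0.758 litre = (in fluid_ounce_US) 5.011e+04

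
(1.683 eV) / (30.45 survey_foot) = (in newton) 2.905e-20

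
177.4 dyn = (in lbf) 0.0003988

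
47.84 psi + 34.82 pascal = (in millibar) 3299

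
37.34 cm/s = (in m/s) 0.3734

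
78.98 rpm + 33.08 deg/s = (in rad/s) 8.848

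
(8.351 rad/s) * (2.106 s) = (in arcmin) 6.046e+04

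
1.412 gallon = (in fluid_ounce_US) 180.7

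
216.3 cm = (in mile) 0.001344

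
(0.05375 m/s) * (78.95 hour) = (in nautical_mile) 8.249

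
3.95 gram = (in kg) 0.00395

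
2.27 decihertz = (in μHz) 2.27e+05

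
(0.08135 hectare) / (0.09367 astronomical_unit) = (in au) 3.881e-19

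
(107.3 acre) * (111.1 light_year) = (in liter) 4.564e+26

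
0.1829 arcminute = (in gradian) 0.003387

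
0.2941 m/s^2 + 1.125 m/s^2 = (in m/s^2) 1.419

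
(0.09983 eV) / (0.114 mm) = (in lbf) 3.154e-17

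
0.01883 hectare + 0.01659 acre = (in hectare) 0.02554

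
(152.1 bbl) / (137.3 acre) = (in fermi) 4.352e+10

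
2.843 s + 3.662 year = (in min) 1.925e+06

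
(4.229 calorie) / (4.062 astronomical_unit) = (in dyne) 2.912e-06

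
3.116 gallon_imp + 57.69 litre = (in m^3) 0.07186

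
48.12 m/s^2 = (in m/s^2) 48.12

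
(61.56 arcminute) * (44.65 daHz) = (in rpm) 76.35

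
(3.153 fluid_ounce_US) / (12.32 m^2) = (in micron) 7.569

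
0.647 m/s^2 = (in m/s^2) 0.647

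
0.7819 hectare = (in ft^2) 8.416e+04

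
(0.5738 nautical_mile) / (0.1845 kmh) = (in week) 0.03428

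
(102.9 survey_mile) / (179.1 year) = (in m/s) 2.932e-05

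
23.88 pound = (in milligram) 1.083e+07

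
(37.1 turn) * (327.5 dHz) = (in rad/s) 7634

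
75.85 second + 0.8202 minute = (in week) 0.0002068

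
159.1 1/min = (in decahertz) 0.2652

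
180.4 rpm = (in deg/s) 1082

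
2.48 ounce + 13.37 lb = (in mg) 6.135e+06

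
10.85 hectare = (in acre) 26.81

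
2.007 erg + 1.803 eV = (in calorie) 4.797e-08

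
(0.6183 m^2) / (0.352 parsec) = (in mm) 5.693e-14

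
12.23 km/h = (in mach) 0.009977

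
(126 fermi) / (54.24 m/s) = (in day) 2.689e-20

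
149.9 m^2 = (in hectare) 0.01499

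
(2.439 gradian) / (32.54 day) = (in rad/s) 1.363e-08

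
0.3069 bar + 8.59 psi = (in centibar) 89.92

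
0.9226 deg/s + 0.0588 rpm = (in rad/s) 0.02226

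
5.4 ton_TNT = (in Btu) 2.141e+07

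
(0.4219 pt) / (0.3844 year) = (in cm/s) 1.228e-09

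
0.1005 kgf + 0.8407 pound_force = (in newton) 4.725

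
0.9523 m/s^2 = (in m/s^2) 0.9523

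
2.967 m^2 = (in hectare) 0.0002967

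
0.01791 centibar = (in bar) 0.0001791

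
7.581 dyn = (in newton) 7.581e-05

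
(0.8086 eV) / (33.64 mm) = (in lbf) 8.658e-19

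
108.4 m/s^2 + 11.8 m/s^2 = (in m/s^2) 120.2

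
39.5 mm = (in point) 112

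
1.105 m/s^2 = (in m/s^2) 1.105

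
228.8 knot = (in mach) 0.3457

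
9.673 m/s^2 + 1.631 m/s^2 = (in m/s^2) 11.3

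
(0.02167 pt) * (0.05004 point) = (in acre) 3.335e-14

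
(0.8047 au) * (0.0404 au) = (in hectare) 7.276e+16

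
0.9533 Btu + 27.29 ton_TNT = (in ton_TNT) 27.29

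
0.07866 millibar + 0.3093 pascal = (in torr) 0.06132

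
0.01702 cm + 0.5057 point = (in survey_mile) 2.166e-07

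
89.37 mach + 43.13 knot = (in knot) 5.92e+04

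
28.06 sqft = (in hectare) 0.0002607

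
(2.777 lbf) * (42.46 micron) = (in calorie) 0.0001254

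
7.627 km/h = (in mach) 0.006222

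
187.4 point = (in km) 6.611e-05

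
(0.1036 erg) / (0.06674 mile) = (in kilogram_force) 9.836e-12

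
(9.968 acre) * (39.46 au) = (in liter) 2.381e+20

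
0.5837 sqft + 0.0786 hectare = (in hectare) 0.07861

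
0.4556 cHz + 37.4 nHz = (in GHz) 4.556e-12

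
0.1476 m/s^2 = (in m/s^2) 0.1476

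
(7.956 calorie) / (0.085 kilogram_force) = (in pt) 1.132e+05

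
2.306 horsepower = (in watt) 1720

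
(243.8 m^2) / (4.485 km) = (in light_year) 5.746e-18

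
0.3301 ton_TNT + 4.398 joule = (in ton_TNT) 0.3301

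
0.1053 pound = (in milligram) 4.776e+04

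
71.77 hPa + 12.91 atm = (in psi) 190.8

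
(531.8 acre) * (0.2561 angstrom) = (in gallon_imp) 0.01212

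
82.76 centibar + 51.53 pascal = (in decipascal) 8.281e+05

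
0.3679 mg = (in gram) 0.0003679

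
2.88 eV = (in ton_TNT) 1.103e-28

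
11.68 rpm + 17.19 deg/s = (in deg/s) 87.27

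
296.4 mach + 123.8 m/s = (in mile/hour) 2.26e+05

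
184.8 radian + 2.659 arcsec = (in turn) 29.41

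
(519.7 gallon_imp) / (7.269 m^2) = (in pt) 921.3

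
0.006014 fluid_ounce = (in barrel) 1.119e-06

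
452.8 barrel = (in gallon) 1.902e+04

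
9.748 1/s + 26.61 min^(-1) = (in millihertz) 1.019e+04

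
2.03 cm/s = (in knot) 0.03946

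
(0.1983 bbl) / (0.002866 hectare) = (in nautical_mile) 5.94e-07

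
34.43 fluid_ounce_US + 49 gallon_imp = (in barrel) 1.408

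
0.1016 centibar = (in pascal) 101.6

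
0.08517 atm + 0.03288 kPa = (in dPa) 8.663e+04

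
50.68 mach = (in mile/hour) 3.86e+04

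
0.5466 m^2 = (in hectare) 5.466e-05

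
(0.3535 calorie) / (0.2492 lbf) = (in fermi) 1.334e+15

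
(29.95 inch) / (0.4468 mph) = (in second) 3.809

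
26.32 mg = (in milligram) 26.32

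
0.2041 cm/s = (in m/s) 0.002041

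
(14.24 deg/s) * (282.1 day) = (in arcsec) 1.249e+12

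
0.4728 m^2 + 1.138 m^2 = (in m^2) 1.611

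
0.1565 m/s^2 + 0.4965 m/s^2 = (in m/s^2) 0.653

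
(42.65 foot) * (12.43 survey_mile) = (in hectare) 26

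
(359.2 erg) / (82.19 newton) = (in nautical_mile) 2.36e-10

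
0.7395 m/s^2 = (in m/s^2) 0.7395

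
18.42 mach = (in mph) 1.403e+04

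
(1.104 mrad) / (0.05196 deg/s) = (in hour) 0.0003382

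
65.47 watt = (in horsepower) 0.0878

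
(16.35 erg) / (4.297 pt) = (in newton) 0.001079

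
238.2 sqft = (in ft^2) 238.2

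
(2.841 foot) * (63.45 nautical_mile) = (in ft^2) 1.095e+06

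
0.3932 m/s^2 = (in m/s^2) 0.3932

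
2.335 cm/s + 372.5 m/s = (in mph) 833.3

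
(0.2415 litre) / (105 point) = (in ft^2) 0.07018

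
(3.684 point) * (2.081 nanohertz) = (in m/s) 2.705e-12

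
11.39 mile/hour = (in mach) 0.01495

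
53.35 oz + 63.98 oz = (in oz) 117.3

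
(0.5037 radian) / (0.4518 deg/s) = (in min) 1.065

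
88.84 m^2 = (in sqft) 956.3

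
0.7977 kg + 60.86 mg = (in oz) 28.14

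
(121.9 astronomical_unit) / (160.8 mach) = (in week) 550.7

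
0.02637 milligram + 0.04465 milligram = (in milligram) 0.07102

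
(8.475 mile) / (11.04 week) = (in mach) 5.999e-06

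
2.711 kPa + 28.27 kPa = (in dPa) 3.098e+05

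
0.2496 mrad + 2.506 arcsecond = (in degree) 0.015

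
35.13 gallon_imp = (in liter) 159.7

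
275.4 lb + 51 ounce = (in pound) 278.6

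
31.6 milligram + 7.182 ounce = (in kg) 0.2036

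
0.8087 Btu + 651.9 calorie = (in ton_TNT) 8.558e-07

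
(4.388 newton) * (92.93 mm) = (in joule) 0.4078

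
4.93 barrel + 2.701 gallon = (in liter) 794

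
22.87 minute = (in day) 0.01588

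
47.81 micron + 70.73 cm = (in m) 0.7073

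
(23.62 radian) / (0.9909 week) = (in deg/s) 0.002258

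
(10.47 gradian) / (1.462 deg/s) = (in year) 2.044e-07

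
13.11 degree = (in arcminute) 786.6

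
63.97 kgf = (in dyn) 6.273e+07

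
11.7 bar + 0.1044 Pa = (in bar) 11.7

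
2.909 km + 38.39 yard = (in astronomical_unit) 1.968e-08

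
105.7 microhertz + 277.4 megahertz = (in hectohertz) 2.774e+06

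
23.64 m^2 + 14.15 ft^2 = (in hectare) 0.002495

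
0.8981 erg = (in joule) 8.981e-08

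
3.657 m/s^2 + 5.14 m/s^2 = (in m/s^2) 8.797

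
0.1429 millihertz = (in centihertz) 0.01429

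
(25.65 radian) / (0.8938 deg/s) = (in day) 0.01903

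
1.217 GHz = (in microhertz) 1.217e+15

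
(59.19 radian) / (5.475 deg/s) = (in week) 0.001024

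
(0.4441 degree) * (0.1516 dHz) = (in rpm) 0.001122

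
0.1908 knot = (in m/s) 0.09816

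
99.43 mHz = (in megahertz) 9.943e-08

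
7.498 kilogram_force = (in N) 73.53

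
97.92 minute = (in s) 5875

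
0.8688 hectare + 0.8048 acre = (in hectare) 1.194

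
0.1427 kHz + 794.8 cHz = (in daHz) 15.06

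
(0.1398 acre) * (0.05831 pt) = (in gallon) 3.074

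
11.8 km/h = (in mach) 0.009626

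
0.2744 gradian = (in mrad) 4.31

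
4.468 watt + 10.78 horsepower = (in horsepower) 10.79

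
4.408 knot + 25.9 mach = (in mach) 25.91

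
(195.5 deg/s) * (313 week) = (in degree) 3.701e+10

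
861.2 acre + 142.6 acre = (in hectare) 406.2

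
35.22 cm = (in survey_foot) 1.156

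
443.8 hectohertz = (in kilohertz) 44.38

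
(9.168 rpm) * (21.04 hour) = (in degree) 4.167e+06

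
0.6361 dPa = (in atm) 6.278e-07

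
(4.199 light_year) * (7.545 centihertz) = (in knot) 5.826e+15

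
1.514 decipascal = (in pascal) 0.1514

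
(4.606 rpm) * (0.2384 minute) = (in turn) 1.098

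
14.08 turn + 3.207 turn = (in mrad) 1.086e+05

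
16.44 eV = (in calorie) 6.295e-19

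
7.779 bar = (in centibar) 777.9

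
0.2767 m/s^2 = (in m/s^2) 0.2767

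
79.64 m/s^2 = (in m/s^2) 79.64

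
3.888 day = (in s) 3.359e+05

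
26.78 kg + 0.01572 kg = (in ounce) 945.2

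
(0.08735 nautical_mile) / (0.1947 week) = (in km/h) 0.004946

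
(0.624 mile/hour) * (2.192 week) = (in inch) 1.456e+07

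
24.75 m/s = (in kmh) 89.1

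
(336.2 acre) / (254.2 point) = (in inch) 5.973e+08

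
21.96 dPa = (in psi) 0.0003185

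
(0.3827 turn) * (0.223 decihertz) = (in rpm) 0.5121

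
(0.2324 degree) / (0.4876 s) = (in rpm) 0.07944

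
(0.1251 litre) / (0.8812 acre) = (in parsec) 1.137e-24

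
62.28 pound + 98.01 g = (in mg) 2.835e+07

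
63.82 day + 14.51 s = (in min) 9.19e+04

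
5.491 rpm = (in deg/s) 32.95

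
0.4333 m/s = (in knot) 0.8423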